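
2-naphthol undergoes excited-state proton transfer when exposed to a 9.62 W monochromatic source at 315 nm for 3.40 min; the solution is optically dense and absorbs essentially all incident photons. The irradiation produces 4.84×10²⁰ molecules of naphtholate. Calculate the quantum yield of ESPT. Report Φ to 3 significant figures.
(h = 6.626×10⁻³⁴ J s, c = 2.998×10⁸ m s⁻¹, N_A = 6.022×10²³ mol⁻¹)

Φ = 0.156

Product: 4.84×10²⁰ / 6.022×10²³ = 8.037×10⁻⁴ mol.
Photon energy at 315 nm: hc/λ = (6.626×10⁻³⁴)(2.998×10⁸)/(315×10⁻⁹) = 6.306×10⁻¹⁹ J.
Energy delivered: (9.62 W)(204 s) = 1962 J.
Photons incident: 1962 / 6.306×10⁻¹⁹ = 3.111×10²¹, i.e. 3.111×10²¹/6.022×10²³ = 0.005166 mol.
Φ = 8.037×10⁻⁴ mol / 0.005166 mol photons = 0.156.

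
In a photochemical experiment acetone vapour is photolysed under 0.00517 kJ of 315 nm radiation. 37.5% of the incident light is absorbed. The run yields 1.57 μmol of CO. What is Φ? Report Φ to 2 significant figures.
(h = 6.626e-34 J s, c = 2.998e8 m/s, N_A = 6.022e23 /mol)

Φ = 0.31

Product: 1.57 μmol = 1.57e-6 mol.
Photon energy at 315 nm: hc/λ = (6.626e-34)(2.998e8)/(315e-9) = 6.306e-19 J.
Incident energy: 0.00517 kJ = 5.17 J.
Photons incident: 5.17 / 6.306e-19 = 8.199e18, i.e. 8.199e18/6.022e23 = 1.362e-5 mol.
Photons absorbed: 0.375 × 1.362e-5 = 5.108e-6 mol.
Φ = 1.57e-6 mol / 5.108e-6 mol photons = 0.31.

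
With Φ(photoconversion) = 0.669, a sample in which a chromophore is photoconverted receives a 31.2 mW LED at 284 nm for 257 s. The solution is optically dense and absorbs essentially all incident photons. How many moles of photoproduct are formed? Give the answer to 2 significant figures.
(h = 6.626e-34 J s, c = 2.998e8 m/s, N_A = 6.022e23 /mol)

1.3e-5 mol

Photon energy at 284 nm: hc/λ = (6.626e-34)(2.998e8)/(284e-9) = 6.995e-19 J.
Energy delivered: (31.2 mW)(257 s) = 8.018 J.
Photons incident: 8.018 / 6.995e-19 = 1.146e19, i.e. 1.146e19/6.022e23 = 1.903e-5 mol.
Product: Φ × n_abs = 0.669 × 1.903e-5 = 1.273e-5 mol.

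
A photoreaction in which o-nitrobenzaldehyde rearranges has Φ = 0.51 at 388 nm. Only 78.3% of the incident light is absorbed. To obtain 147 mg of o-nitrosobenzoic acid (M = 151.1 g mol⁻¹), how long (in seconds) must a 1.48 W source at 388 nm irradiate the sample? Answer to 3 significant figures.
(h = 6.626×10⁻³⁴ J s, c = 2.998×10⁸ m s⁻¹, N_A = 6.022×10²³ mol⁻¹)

t ≈ 508 s

Product: 147 mg / 151.1 g mol⁻¹ = 9.729×10⁻⁴ mol.
Photons that must be absorbed: 9.729×10⁻⁴ / 0.51 = 0.001908 mol.
Incident photons needed: 0.001908 / 0.783 = 0.002437 mol.
Photon energy: hc/λ = 5.120×10⁻¹⁹ J; per mole, 3.083×10⁵ J mol⁻¹.
Energy required: 0.002437 × 3.083×10⁵ = 751.3 J.
Time: 751.3 J / 1.48 W = 508 s.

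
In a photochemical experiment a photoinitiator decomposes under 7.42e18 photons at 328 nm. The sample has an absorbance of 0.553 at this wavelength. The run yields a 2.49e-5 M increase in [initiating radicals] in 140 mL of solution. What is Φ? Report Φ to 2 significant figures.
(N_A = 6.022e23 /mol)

Φ = 0.39

Product: (2.49e-5 M)(0.14 L) = 3.486e-6 mol.
Moles of photons: 7.42e18 / 6.022e23 = 1.232e-5 mol.
Fraction absorbed: 1 − 10^(−0.553) = 0.7201.
Photons absorbed: 0.7201 × 1.232e-5 = 8.872e-6 mol.
Φ = 3.486e-6 mol / 8.872e-6 mol photons = 0.39.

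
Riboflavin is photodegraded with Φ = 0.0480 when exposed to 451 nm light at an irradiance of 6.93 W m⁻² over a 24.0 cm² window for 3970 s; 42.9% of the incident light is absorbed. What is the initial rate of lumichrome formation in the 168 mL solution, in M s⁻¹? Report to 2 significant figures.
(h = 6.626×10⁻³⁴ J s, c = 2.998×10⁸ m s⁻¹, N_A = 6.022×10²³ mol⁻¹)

Photon energy at 451 nm: hc/λ = (6.626×10⁻³⁴)(2.998×10⁸)/(451×10⁻⁹) = 4.405×10⁻¹⁹ J.
Energy delivered: (6.93 W m⁻²)(24.0×10⁻⁴ m²)(3970 s) = 66.03 J.
Photons incident: 66.03 / 4.405×10⁻¹⁹ = 1.499×10²⁰, i.e. 1.499×10²⁰/6.022×10²³ = 2.489×10⁻⁴ mol.
Photons absorbed: 0.429 × 2.489×10⁻⁴ = 1.068×10⁻⁴ mol.
Product formed: 0.0480 × 1.068×10⁻⁴ = 5.126×10⁻⁶ mol.
Rate: 5.126×10⁻⁶ mol / (3970 s × 0.168 L) = 7.7×10⁻⁹ M s⁻¹.

7.7×10⁻⁹ M s⁻¹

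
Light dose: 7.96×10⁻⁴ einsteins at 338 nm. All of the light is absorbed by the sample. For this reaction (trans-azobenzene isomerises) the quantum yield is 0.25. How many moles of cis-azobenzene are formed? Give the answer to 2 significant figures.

2.0×10⁻⁴ mol

Product: Φ × n_abs = 0.25 × 7.96×10⁻⁴ = 1.990×10⁻⁴ mol.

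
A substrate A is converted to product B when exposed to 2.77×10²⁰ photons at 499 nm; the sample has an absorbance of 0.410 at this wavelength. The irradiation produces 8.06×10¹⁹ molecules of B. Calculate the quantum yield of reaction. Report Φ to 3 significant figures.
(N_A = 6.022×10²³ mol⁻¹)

Product: 8.06×10¹⁹ / 6.022×10²³ = 1.338×10⁻⁴ mol.
Moles of photons: 2.77×10²⁰ / 6.022×10²³ = 4.600×10⁻⁴ mol.
Fraction absorbed: 1 − 10^(−0.410) = 0.6110.
Photons absorbed: 0.6110 × 4.600×10⁻⁴ = 2.811×10⁻⁴ mol.
Φ = 1.338×10⁻⁴ mol / 2.811×10⁻⁴ mol photons = 0.476.

Φ = 0.476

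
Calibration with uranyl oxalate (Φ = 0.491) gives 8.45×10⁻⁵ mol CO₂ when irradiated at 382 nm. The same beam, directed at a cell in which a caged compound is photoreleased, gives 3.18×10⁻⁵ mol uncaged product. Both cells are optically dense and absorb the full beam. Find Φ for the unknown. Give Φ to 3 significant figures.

Photons absorbed by the actinometer: 8.45×10⁻⁵ / 0.491 = 1.721×10⁻⁴ mol.
Φ(unknown) = 3.18×10⁻⁵ / 1.721×10⁻⁴ = 0.185.

Φ = 0.185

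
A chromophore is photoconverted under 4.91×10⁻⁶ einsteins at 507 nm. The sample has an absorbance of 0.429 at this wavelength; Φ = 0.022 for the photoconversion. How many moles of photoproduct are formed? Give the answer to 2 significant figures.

Fraction absorbed: 1 − 10^(−0.429) = 0.6276.
Photons absorbed: 0.6276 × 4.91×10⁻⁶ = 3.082×10⁻⁶ mol.
Product: Φ × n_abs = 0.022 × 3.082×10⁻⁶ = 6.780×10⁻⁸ mol.

6.8×10⁻⁸ mol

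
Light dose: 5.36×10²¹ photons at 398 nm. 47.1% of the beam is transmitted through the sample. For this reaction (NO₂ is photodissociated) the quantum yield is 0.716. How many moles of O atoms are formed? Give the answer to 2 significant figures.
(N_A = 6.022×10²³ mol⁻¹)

0.0034 mol

Moles of photons: 5.36×10²¹ / 6.022×10²³ = 0.008901 mol.
Fraction absorbed: 1 − 47.1/100 = 0.5290.
Photons absorbed: 0.5290 × 0.008901 = 0.004709 mol.
Product: Φ × n_abs = 0.716 × 0.004709 = 0.003372 mol.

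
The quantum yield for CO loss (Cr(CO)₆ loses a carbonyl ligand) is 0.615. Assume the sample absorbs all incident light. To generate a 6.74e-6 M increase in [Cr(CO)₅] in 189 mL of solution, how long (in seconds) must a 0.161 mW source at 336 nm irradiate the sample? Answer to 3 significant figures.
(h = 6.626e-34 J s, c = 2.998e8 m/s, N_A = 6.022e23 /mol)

t ≈ 4580 s

Product: (6.74e-6 M)(0.189 L) = 1.274e-6 mol.
Photons that must be absorbed: 1.274e-6 / 0.615 = 2.072e-6 mol.
Photon energy: hc/λ = 5.912e-19 J; per mole, 3.560e5 J mol⁻¹.
Energy required: 2.072e-6 × 3.560e5 = 0.7376 J.
Time: 0.7376 J / 0.000161 W = 4580 s.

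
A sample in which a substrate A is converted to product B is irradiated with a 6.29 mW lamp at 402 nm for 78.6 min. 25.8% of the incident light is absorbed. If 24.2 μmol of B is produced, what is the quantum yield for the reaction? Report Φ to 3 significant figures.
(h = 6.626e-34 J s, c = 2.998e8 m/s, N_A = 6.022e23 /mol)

Φ = 0.941

Product: 24.2 μmol = 2.42e-5 mol.
Photon energy at 402 nm: hc/λ = (6.626e-34)(2.998e8)/(402e-9) = 4.941e-19 J.
Energy delivered: (6.29 mW)(4716 s) = 29.66 J.
Photons incident: 29.66 / 4.941e-19 = 6.003e19, i.e. 6.003e19/6.022e23 = 9.968e-5 mol.
Photons absorbed: 0.258 × 9.968e-5 = 2.572e-5 mol.
Φ = 2.42e-5 mol / 2.572e-5 mol photons = 0.941.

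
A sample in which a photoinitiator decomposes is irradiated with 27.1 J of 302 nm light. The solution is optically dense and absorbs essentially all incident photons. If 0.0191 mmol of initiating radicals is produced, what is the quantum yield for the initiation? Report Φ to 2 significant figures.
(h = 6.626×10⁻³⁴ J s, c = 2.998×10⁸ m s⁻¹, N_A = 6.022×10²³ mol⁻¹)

Product: 0.0191 mmol = 1.91×10⁻⁵ mol.
Photon energy at 302 nm: hc/λ = (6.626×10⁻³⁴)(2.998×10⁸)/(302×10⁻⁹) = 6.578×10⁻¹⁹ J.
Photons incident: 27.1 / 6.578×10⁻¹⁹ = 4.120×10¹⁹, i.e. 4.120×10¹⁹/6.022×10²³ = 6.842×10⁻⁵ mol.
Φ = 1.91×10⁻⁵ mol / 6.842×10⁻⁵ mol photons = 0.28.

Φ = 0.28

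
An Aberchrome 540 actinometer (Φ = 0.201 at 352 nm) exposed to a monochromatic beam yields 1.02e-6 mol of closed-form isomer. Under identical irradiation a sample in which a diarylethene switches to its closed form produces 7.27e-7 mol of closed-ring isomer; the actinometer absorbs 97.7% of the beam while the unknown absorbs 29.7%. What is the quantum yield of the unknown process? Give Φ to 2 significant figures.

Φ = 0.47

Photons absorbed by the actinometer: 1.02e-6 / 0.201 = 5.075e-6 mol.
Incident flux: 5.075e-6 / 0.977 = 5.194e-6 einstein.
Absorbed by unknown: 0.297 × 5.194e-6 = 1.543e-6 mol.
Φ(unknown) = 7.27e-7 / 1.543e-6 = 0.47.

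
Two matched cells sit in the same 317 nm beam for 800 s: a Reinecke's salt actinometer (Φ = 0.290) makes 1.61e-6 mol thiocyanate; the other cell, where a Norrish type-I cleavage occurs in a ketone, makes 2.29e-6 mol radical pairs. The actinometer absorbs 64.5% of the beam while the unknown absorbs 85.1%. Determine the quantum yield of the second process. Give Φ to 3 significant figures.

Photons absorbed by the actinometer: 1.61e-6 / 0.290 = 5.552e-6 mol.
Incident flux: 5.552e-6 / 0.645 = 8.608e-6 einstein.
Absorbed by unknown: 0.851 × 8.608e-6 = 7.325e-6 mol.
Φ(unknown) = 2.29e-6 / 7.325e-6 = 0.313.

Φ = 0.313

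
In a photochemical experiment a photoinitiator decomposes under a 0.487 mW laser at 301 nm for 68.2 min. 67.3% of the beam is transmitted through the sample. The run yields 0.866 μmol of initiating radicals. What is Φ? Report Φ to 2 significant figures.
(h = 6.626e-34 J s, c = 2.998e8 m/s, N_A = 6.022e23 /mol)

Φ = 0.53

Product: 0.866 μmol = 8.66e-7 mol.
Photon energy at 301 nm: hc/λ = (6.626e-34)(2.998e8)/(301e-9) = 6.600e-19 J.
Energy delivered: (0.487 mW)(4092 s) = 1.993 J.
Photons incident: 1.993 / 6.600e-19 = 3.020e18, i.e. 3.020e18/6.022e23 = 5.015e-6 mol.
Fraction absorbed: 1 − 67.3/100 = 0.3270.
Photons absorbed: 0.3270 × 5.015e-6 = 1.640e-6 mol.
Φ = 8.66e-7 mol / 1.640e-6 mol photons = 0.53.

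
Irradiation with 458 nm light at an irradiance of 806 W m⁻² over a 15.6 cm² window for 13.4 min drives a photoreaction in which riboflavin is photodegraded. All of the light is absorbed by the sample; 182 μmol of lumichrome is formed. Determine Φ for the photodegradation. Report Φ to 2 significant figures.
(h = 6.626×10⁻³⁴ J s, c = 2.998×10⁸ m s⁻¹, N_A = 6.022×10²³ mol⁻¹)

Φ = 0.047

Product: 182 μmol = 1.82×10⁻⁴ mol.
Photon energy at 458 nm: hc/λ = (6.626×10⁻³⁴)(2.998×10⁸)/(458×10⁻⁹) = 4.337×10⁻¹⁹ J.
Energy delivered: (806 W m⁻²)(15.6×10⁻⁴ m²)(804 s) = 1011 J.
Photons incident: 1011 / 4.337×10⁻¹⁹ = 2.331×10²¹, i.e. 2.331×10²¹/6.022×10²³ = 0.003871 mol.
Φ = 1.82×10⁻⁴ mol / 0.003871 mol photons = 0.047.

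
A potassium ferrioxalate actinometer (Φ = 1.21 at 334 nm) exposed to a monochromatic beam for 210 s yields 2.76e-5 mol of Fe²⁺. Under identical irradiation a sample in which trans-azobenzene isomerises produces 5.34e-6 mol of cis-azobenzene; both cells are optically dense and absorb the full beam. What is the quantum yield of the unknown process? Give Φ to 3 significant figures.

Φ = 0.234

Photons absorbed by the actinometer: 2.76e-5 / 1.21 = 2.281e-5 mol.
Φ(unknown) = 5.34e-6 / 2.281e-5 = 0.234.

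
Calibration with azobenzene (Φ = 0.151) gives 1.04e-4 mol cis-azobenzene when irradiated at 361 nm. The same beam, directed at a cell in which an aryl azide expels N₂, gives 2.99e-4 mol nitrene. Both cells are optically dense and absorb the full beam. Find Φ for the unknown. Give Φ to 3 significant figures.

Φ = 0.434

Photons absorbed by the actinometer: 1.04e-4 / 0.151 = 6.887e-4 mol.
Φ(unknown) = 2.99e-4 / 6.887e-4 = 0.434.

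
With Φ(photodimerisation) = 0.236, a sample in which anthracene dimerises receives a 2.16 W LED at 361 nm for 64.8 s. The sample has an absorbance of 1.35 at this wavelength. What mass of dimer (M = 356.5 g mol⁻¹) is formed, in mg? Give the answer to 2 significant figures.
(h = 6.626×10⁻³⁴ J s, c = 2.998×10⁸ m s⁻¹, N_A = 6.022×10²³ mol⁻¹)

34 mg

Photon energy at 361 nm: hc/λ = (6.626×10⁻³⁴)(2.998×10⁸)/(361×10⁻⁹) = 5.503×10⁻¹⁹ J.
Energy delivered: (2.16 W)(64.8 s) = 140.0 J.
Photons incident: 140.0 / 5.503×10⁻¹⁹ = 2.544×10²⁰, i.e. 2.544×10²⁰/6.022×10²³ = 4.225×10⁻⁴ mol.
Fraction absorbed: 1 − 10^(−1.35) = 0.9553.
Photons absorbed: 0.9553 × 4.225×10⁻⁴ = 4.036×10⁻⁴ mol.
Product: Φ × n_abs = 0.236 × 4.036×10⁻⁴ = 9.525×10⁻⁵ mol.
Mass: 9.525×10⁻⁵ × 356.5 = 0.03396 g = 34 mg.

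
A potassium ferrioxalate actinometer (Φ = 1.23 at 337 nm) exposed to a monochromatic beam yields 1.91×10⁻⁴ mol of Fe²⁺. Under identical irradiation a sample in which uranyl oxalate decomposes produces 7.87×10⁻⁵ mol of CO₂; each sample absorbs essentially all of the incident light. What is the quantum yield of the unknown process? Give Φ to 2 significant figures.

Photons absorbed by the actinometer: 1.91×10⁻⁴ / 1.23 = 1.553×10⁻⁴ mol.
Φ(unknown) = 7.87×10⁻⁵ / 1.553×10⁻⁴ = 0.51.

Φ = 0.51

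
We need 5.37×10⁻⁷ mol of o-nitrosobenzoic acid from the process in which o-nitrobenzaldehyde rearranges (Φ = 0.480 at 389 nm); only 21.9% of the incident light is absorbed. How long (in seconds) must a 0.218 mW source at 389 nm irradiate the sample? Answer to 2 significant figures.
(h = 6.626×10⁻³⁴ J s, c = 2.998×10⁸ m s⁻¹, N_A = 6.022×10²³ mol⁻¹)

t ≈ 7200 s

Photons that must be absorbed: 5.37×10⁻⁷ / 0.480 = 1.119×10⁻⁶ mol.
Incident photons needed: 1.119×10⁻⁶ / 0.219 = 5.110×10⁻⁶ mol.
Photon energy: hc/λ = 5.107×10⁻¹⁹ J; per mole, 3.075×10⁵ J mol⁻¹.
Energy required: 5.110×10⁻⁶ × 3.075×10⁵ = 1.571 J.
Time: 1.571 J / 0.000218 W = 7200 s.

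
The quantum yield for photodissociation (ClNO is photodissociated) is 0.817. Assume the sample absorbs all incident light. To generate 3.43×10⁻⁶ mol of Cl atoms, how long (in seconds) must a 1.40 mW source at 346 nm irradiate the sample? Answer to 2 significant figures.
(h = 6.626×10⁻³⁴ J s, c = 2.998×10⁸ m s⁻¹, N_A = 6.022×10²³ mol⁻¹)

Photons that must be absorbed: 3.43×10⁻⁶ / 0.817 = 4.198×10⁻⁶ mol.
Photon energy: hc/λ = 5.741×10⁻¹⁹ J; per mole, 3.457×10⁵ J mol⁻¹.
Energy required: 4.198×10⁻⁶ × 3.457×10⁵ = 1.451 J.
Time: 1.451 J / 0.0014 W = 1000 s.

t ≈ 1000 s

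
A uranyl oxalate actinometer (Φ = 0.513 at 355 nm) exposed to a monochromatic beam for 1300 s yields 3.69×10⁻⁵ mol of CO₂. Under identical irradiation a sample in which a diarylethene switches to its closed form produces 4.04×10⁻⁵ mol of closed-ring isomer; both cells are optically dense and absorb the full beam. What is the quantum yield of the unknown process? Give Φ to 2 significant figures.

Φ = 0.56

Photons absorbed by the actinometer: 3.69×10⁻⁵ / 0.513 = 7.193×10⁻⁵ mol.
Φ(unknown) = 4.04×10⁻⁵ / 7.193×10⁻⁵ = 0.56.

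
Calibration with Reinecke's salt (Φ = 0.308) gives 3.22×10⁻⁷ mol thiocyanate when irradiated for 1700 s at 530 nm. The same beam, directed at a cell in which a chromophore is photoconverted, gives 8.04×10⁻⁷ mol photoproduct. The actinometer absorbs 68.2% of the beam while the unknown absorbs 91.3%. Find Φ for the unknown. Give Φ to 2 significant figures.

Photons absorbed by the actinometer: 3.22×10⁻⁷ / 0.308 = 1.045×10⁻⁶ mol.
Incident flux: 1.045×10⁻⁶ / 0.682 = 1.532×10⁻⁶ einstein.
Absorbed by unknown: 0.913 × 1.532×10⁻⁶ = 1.399×10⁻⁶ mol.
Φ(unknown) = 8.04×10⁻⁷ / 1.399×10⁻⁶ = 0.57.

Φ = 0.57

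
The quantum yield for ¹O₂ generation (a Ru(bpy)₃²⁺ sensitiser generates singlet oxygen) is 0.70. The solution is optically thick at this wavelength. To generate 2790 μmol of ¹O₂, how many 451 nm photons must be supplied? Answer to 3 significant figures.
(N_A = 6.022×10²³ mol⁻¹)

2.40×10²¹ photons

Product: 2790 μmol = 0.00279 mol.
Photons that must be absorbed: 0.00279 / 0.70 = 0.003986 mol.
Photon count: 0.003986 × 6.022×10²³ = 2.40×10²¹.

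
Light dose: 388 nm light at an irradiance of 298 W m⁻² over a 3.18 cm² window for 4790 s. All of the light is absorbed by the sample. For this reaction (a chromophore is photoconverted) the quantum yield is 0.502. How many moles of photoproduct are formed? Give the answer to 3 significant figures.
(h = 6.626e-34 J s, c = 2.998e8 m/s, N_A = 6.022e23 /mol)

7.39e-4 mol

Photon energy at 388 nm: hc/λ = (6.626e-34)(2.998e8)/(388e-9) = 5.120e-19 J.
Energy delivered: (298 W m⁻²)(3.18e-4 m²)(4790 s) = 453.9 J.
Photons incident: 453.9 / 5.120e-19 = 8.865e20, i.e. 8.865e20/6.022e23 = 0.001472 mol.
Product: Φ × n_abs = 0.502 × 0.001472 = 7.389e-4 mol.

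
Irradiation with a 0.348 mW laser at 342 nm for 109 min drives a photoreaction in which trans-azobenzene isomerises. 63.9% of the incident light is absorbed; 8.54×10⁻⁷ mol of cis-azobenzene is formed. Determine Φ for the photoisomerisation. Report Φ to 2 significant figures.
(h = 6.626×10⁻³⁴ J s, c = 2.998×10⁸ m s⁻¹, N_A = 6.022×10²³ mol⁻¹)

Φ = 0.21

Photon energy at 342 nm: hc/λ = (6.626×10⁻³⁴)(2.998×10⁸)/(342×10⁻⁹) = 5.808×10⁻¹⁹ J.
Energy delivered: (0.348 mW)(6540 s) = 2.276 J.
Photons incident: 2.276 / 5.808×10⁻¹⁹ = 3.919×10¹⁸, i.e. 3.919×10¹⁸/6.022×10²³ = 6.508×10⁻⁶ mol.
Photons absorbed: 0.639 × 6.508×10⁻⁶ = 4.159×10⁻⁶ mol.
Φ = 8.54×10⁻⁷ mol / 4.159×10⁻⁶ mol photons = 0.21.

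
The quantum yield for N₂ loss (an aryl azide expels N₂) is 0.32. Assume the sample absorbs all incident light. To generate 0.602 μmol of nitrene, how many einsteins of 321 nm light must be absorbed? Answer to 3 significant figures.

Product: 0.602 μmol = 6.02e-7 mol.
Photons that must be absorbed: 6.02e-7 / 0.32 = 1.881e-6 mol.

1.88e-6 einstein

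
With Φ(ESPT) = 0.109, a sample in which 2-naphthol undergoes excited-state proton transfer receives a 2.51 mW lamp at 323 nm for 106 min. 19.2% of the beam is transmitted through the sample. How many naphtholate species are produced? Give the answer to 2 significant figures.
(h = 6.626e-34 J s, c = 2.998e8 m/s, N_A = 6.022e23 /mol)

2.3e18 species

Photon energy at 323 nm: hc/λ = (6.626e-34)(2.998e8)/(323e-9) = 6.150e-19 J.
Energy delivered: (2.51 mW)(6360 s) = 15.96 J.
Photons incident: 15.96 / 6.150e-19 = 2.595e19, i.e. 2.595e19/6.022e23 = 4.309e-5 mol.
Fraction absorbed: 1 − 19.2/100 = 0.8080.
Photons absorbed: 0.8080 × 4.309e-5 = 3.482e-5 mol.
Product: Φ × n_abs = 0.109 × 3.482e-5 = 3.795e-6 mol.
As a count: 3.795e-6 × 6.022e23 = 2.3e18.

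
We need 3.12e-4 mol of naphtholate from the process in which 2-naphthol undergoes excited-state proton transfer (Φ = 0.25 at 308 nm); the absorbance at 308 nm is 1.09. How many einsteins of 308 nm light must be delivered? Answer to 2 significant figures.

0.0014 einstein

Photons that must be absorbed: 3.12e-4 / 0.25 = 0.001248 mol.
Fraction absorbed: 1 − 10^(−1.09) = 0.9187.
Incident photons needed: 0.001248 / 0.9187 = 0.001358 mol.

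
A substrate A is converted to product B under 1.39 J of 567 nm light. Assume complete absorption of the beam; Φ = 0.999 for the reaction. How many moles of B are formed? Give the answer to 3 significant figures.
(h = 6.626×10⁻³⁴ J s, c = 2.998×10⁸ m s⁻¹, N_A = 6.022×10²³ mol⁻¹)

Photon energy at 567 nm: hc/λ = (6.626×10⁻³⁴)(2.998×10⁸)/(567×10⁻⁹) = 3.503×10⁻¹⁹ J.
Photons incident: 1.39 / 3.503×10⁻¹⁹ = 3.968×10¹⁸, i.e. 3.968×10¹⁸/6.022×10²³ = 6.589×10⁻⁶ mol.
Product: Φ × n_abs = 0.999 × 6.589×10⁻⁶ = 6.582×10⁻⁶ mol.

6.58×10⁻⁶ mol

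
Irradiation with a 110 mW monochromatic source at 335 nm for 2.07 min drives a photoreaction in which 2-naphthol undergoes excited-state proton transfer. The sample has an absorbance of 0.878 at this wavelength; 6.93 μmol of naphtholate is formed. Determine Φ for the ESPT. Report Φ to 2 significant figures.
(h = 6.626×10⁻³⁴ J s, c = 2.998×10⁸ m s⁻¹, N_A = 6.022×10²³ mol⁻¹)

Product: 6.93 μmol = 6.93×10⁻⁶ mol.
Photon energy at 335 nm: hc/λ = (6.626×10⁻³⁴)(2.998×10⁸)/(335×10⁻⁹) = 5.930×10⁻¹⁹ J.
Energy delivered: (110 mW)(124.2 s) = 13.66 J.
Photons incident: 13.66 / 5.930×10⁻¹⁹ = 2.304×10¹⁹, i.e. 2.304×10¹⁹/6.022×10²³ = 3.826×10⁻⁵ mol.
Fraction absorbed: 1 − 10^(−0.878) = 0.8676.
Photons absorbed: 0.8676 × 3.826×10⁻⁵ = 3.319×10⁻⁵ mol.
Φ = 6.93×10⁻⁶ mol / 3.319×10⁻⁵ mol photons = 0.21.

Φ = 0.21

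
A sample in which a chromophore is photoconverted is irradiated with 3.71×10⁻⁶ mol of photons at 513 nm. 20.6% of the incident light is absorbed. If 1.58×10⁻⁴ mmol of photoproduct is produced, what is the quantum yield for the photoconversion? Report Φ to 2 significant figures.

Product: 1.58×10⁻⁴ mmol = 1.58×10⁻⁷ mol.
Photons absorbed: 0.206 × 3.71×10⁻⁶ = 7.643×10⁻⁷ mol.
Φ = 1.58×10⁻⁷ mol / 7.643×10⁻⁷ mol photons = 0.21.

Φ = 0.21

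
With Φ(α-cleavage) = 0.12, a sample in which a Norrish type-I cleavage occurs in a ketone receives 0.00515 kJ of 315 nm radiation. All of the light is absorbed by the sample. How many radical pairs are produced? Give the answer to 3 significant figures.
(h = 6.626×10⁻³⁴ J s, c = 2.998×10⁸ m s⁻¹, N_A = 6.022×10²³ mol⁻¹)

Photon energy at 315 nm: hc/λ = (6.626×10⁻³⁴)(2.998×10⁸)/(315×10⁻⁹) = 6.306×10⁻¹⁹ J.
Incident energy: 0.00515 kJ = 5.15 J.
Photons incident: 5.15 / 6.306×10⁻¹⁹ = 8.167×10¹⁸, i.e. 8.167×10¹⁸/6.022×10²³ = 1.356×10⁻⁵ mol.
Product: Φ × n_abs = 0.12 × 1.356×10⁻⁵ = 1.627×10⁻⁶ mol.
As a count: 1.627×10⁻⁶ × 6.022×10²³ = 9.80×10¹⁷.

9.80×10¹⁷ radical pairs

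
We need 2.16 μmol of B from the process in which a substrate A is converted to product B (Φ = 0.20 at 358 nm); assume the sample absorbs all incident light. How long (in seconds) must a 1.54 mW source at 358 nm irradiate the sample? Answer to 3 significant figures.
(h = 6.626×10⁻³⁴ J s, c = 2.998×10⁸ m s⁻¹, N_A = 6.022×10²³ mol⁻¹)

Product: 2.16 μmol = 2.16×10⁻⁶ mol.
Photons that must be absorbed: 2.16×10⁻⁶ / 0.20 = 1.080×10⁻⁵ mol.
Photon energy: hc/λ = 5.549×10⁻¹⁹ J; per mole, 3.342×10⁵ J mol⁻¹.
Energy required: 1.080×10⁻⁵ × 3.342×10⁵ = 3.609 J.
Time: 3.609 J / 0.00154 W = 2340 s.

t ≈ 2340 s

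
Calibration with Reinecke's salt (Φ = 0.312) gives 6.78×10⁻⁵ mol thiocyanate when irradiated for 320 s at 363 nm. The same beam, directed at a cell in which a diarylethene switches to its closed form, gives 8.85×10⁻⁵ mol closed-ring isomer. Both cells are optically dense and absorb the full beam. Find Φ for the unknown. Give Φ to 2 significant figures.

Photons absorbed by the actinometer: 6.78×10⁻⁵ / 0.312 = 2.173×10⁻⁴ mol.
Φ(unknown) = 8.85×10⁻⁵ / 2.173×10⁻⁴ = 0.41.

Φ = 0.41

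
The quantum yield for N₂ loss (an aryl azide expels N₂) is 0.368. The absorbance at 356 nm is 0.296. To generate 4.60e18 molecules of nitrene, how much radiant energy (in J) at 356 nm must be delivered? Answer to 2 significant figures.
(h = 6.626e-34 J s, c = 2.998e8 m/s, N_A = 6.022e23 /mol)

14 J

Product: 4.60e18 / 6.022e23 = 7.639e-6 mol.
Photons that must be absorbed: 7.639e-6 / 0.368 = 2.076e-5 mol.
Fraction absorbed: 1 − 10^(−0.296) = 0.4942.
Incident photons needed: 2.076e-5 / 0.4942 = 4.201e-5 mol.
Photon energy: hc/λ = 5.580e-19 J; per mole, 3.360e5 J mol⁻¹.
Energy required: 4.201e-5 × 3.360e5 = 14 J.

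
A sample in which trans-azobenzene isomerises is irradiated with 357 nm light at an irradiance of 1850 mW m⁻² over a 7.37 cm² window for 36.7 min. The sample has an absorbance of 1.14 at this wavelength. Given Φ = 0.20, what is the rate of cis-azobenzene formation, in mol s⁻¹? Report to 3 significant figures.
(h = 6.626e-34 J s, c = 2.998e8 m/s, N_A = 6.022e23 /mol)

Photon energy at 357 nm: hc/λ = (6.626e-34)(2.998e8)/(357e-9) = 5.564e-19 J.
Energy delivered: (1850 mW m⁻²)(7.37e-4 m²)(2202 s) = 3.002 J.
Photons incident: 3.002 / 5.564e-19 = 5.395e18, i.e. 5.395e18/6.022e23 = 8.959e-6 mol.
Fraction absorbed: 1 − 10^(−1.14) = 0.9276.
Photons absorbed: 0.9276 × 8.959e-6 = 8.310e-6 mol.
Product formed: 0.20 × 8.310e-6 = 1.662e-6 mol.
Rate: 1.662e-6 / 2202 s = 7.55e-10 mol s⁻¹.

7.55e-10 mol s⁻¹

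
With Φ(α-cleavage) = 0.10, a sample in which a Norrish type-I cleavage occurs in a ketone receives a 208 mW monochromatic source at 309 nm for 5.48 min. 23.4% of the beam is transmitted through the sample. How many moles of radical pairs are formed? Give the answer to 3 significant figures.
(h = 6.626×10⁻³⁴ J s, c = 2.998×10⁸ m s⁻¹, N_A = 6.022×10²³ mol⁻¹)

Photon energy at 309 nm: hc/λ = (6.626×10⁻³⁴)(2.998×10⁸)/(309×10⁻⁹) = 6.429×10⁻¹⁹ J.
Energy delivered: (208 mW)(328.8 s) = 68.39 J.
Photons incident: 68.39 / 6.429×10⁻¹⁹ = 1.064×10²⁰, i.e. 1.064×10²⁰/6.022×10²³ = 1.767×10⁻⁴ mol.
Fraction absorbed: 1 − 23.4/100 = 0.7660.
Photons absorbed: 0.7660 × 1.767×10⁻⁴ = 1.354×10⁻⁴ mol.
Product: Φ × n_abs = 0.10 × 1.354×10⁻⁴ = 1.354×10⁻⁵ mol.

1.35×10⁻⁵ mol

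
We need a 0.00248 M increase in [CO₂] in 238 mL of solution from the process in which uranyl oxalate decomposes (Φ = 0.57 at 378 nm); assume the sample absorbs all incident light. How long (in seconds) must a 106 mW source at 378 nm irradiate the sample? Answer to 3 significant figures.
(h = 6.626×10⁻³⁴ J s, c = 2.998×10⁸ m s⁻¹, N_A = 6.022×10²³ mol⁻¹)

t ≈ 3090 s

Product: (0.00248 M)(0.238 L) = 5.902×10⁻⁴ mol.
Photons that must be absorbed: 5.902×10⁻⁴ / 0.57 = 0.001035 mol.
Photon energy: hc/λ = 5.255×10⁻¹⁹ J; per mole, 3.165×10⁵ J mol⁻¹.
Energy required: 0.001035 × 3.165×10⁵ = 327.6 J.
Time: 327.6 J / 0.106 W = 3090 s.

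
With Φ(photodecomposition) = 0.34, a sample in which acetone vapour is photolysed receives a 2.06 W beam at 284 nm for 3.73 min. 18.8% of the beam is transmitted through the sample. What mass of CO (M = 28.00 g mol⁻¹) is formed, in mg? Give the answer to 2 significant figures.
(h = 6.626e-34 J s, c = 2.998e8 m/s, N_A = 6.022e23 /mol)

Photon energy at 284 nm: hc/λ = (6.626e-34)(2.998e8)/(284e-9) = 6.995e-19 J.
Energy delivered: (2.06 W)(223.8 s) = 461.0 J.
Photons incident: 461.0 / 6.995e-19 = 6.590e20, i.e. 6.590e20/6.022e23 = 0.001094 mol.
Fraction absorbed: 1 − 18.8/100 = 0.8120.
Photons absorbed: 0.8120 × 0.001094 = 8.883e-4 mol.
Product: Φ × n_abs = 0.34 × 8.883e-4 = 3.020e-4 mol.
Mass: 3.020e-4 × 28.00 = 0.008456 g = 8.5 mg.

8.5 mg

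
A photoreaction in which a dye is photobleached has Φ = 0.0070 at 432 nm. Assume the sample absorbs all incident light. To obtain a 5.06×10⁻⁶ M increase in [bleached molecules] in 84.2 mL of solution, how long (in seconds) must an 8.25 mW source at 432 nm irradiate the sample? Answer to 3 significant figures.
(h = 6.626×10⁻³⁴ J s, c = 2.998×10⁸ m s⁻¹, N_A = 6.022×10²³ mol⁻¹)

t ≈ 2040 s

Product: (5.06×10⁻⁶ M)(0.0842 L) = 4.261×10⁻⁷ mol.
Photons that must be absorbed: 4.261×10⁻⁷ / 0.0070 = 6.087×10⁻⁵ mol.
Photon energy: hc/λ = 4.598×10⁻¹⁹ J; per mole, 2.769×10⁵ J mol⁻¹.
Energy required: 6.087×10⁻⁵ × 2.769×10⁵ = 16.85 J.
Time: 16.85 J / 0.00825 W = 2040 s.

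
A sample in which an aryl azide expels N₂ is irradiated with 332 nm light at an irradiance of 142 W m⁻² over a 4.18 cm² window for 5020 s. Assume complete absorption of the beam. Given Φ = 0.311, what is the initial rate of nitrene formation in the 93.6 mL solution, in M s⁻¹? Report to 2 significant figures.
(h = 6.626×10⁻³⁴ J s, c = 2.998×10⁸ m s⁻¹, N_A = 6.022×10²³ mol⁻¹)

5.5×10⁻⁷ M s⁻¹

Photon energy at 332 nm: hc/λ = (6.626×10⁻³⁴)(2.998×10⁸)/(332×10⁻⁹) = 5.983×10⁻¹⁹ J.
Energy delivered: (142 W m⁻²)(4.18×10⁻⁴ m²)(5020 s) = 298.0 J.
Photons incident: 298.0 / 5.983×10⁻¹⁹ = 4.981×10²⁰, i.e. 4.981×10²⁰/6.022×10²³ = 8.271×10⁻⁴ mol.
Product formed: 0.311 × 8.271×10⁻⁴ = 2.572×10⁻⁴ mol.
Rate: 2.572×10⁻⁴ mol / (5020 s × 0.0936 L) = 5.5×10⁻⁷ M s⁻¹.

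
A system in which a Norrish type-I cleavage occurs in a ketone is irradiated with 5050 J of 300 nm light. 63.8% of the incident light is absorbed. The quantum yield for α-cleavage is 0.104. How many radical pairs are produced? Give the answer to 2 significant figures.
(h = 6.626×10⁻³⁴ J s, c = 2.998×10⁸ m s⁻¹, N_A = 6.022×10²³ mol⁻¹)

Photon energy at 300 nm: hc/λ = (6.626×10⁻³⁴)(2.998×10⁸)/(300×10⁻⁹) = 6.622×10⁻¹⁹ J.
Photons incident: 5050 / 6.622×10⁻¹⁹ = 7.626×10²¹, i.e. 7.626×10²¹/6.022×10²³ = 0.01266 mol.
Photons absorbed: 0.638 × 0.01266 = 0.008077 mol.
Product: Φ × n_abs = 0.104 × 0.008077 = 8.400×10⁻⁴ mol.
As a count: 8.400×10⁻⁴ × 6.022×10²³ = 5.1×10²⁰.

5.1×10²⁰ radical pairs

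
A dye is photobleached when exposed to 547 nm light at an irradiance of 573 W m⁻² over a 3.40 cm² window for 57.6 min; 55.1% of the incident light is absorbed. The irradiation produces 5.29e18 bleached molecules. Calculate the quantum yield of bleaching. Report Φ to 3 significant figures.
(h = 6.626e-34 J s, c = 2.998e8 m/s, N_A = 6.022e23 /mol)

Φ = 0.00518

Product: 5.29e18 / 6.022e23 = 8.784e-6 mol.
Photon energy at 547 nm: hc/λ = (6.626e-34)(2.998e8)/(547e-9) = 3.632e-19 J.
Energy delivered: (573 W m⁻²)(3.40e-4 m²)(3456 s) = 673.3 J.
Photons incident: 673.3 / 3.632e-19 = 1.854e21, i.e. 1.854e21/6.022e23 = 0.003079 mol.
Photons absorbed: 0.551 × 0.003079 = 0.001697 mol.
Φ = 8.784e-6 mol / 0.001697 mol photons = 0.00518.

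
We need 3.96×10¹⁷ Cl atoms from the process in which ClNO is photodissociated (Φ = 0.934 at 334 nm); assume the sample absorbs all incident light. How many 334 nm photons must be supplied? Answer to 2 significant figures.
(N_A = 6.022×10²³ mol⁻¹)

4.2×10¹⁷ photons

Product: 3.96×10¹⁷ / 6.022×10²³ = 6.576×10⁻⁷ mol.
Photons that must be absorbed: 6.576×10⁻⁷ / 0.934 = 7.041×10⁻⁷ mol.
Photon count: 7.041×10⁻⁷ × 6.022×10²³ = 4.2×10¹⁷.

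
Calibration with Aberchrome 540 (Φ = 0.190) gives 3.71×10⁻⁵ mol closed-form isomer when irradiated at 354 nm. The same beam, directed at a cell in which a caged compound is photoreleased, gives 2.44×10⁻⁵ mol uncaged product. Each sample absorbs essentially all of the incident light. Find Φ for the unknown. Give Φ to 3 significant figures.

Φ = 0.125

Photons absorbed by the actinometer: 3.71×10⁻⁵ / 0.190 = 1.953×10⁻⁴ mol.
Φ(unknown) = 2.44×10⁻⁵ / 1.953×10⁻⁴ = 0.125.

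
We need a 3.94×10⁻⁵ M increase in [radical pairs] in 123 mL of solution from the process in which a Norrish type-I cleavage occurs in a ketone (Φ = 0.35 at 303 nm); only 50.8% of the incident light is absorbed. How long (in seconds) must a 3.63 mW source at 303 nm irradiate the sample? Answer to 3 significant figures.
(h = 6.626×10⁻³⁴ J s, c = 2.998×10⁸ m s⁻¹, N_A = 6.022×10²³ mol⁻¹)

t ≈ 2960 s

Product: (3.94×10⁻⁵ M)(0.123 L) = 4.846×10⁻⁶ mol.
Photons that must be absorbed: 4.846×10⁻⁶ / 0.35 = 1.385×10⁻⁵ mol.
Incident photons needed: 1.385×10⁻⁵ / 0.508 = 2.726×10⁻⁵ mol.
Photon energy: hc/λ = 6.556×10⁻¹⁹ J; per mole, 3.948×10⁵ J mol⁻¹.
Energy required: 2.726×10⁻⁵ × 3.948×10⁵ = 10.76 J.
Time: 10.76 J / 0.00363 W = 2960 s.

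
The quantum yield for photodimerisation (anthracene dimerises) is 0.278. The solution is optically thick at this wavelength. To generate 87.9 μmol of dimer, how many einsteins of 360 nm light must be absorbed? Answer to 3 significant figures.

Product: 87.9 μmol = 8.79e-5 mol.
Photons that must be absorbed: 8.79e-5 / 0.278 = 3.162e-4 mol.

3.16e-4 einstein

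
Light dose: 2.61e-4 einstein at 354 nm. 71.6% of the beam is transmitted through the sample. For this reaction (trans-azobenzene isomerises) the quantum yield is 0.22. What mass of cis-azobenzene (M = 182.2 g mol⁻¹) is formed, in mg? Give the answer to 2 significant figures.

3.0 mg

Fraction absorbed: 1 − 71.6/100 = 0.2840.
Photons absorbed: 0.2840 × 2.61e-4 = 7.412e-5 mol.
Product: Φ × n_abs = 0.22 × 7.412e-5 = 1.631e-5 mol.
Mass: 1.631e-5 × 182.2 = 0.002972 g = 3.0 mg.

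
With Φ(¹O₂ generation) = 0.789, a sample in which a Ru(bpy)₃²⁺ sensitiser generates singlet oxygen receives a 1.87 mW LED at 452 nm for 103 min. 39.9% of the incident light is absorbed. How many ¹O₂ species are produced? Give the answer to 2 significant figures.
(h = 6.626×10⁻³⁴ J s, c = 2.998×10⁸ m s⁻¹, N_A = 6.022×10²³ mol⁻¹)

Photon energy at 452 nm: hc/λ = (6.626×10⁻³⁴)(2.998×10⁸)/(452×10⁻⁹) = 4.395×10⁻¹⁹ J.
Energy delivered: (1.87 mW)(6180 s) = 11.56 J.
Photons incident: 11.56 / 4.395×10⁻¹⁹ = 2.630×10¹⁹, i.e. 2.630×10¹⁹/6.022×10²³ = 4.367×10⁻⁵ mol.
Photons absorbed: 0.399 × 4.367×10⁻⁵ = 1.742×10⁻⁵ mol.
Product: Φ × n_abs = 0.789 × 1.742×10⁻⁵ = 1.374×10⁻⁵ mol.
As a count: 1.374×10⁻⁵ × 6.022×10²³ = 8.3×10¹⁸.

8.3×10¹⁸ species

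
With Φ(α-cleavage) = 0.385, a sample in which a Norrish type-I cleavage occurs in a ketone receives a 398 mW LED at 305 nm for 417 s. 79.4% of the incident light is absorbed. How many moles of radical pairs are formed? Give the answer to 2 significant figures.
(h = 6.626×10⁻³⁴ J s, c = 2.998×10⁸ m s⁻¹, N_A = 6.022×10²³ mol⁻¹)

Photon energy at 305 nm: hc/λ = (6.626×10⁻³⁴)(2.998×10⁸)/(305×10⁻⁹) = 6.513×10⁻¹⁹ J.
Energy delivered: (398 mW)(417 s) = 166.0 J.
Photons incident: 166.0 / 6.513×10⁻¹⁹ = 2.549×10²⁰, i.e. 2.549×10²⁰/6.022×10²³ = 4.233×10⁻⁴ mol.
Photons absorbed: 0.794 × 4.233×10⁻⁴ = 3.361×10⁻⁴ mol.
Product: Φ × n_abs = 0.385 × 3.361×10⁻⁴ = 1.294×10⁻⁴ mol.

1.3×10⁻⁴ mol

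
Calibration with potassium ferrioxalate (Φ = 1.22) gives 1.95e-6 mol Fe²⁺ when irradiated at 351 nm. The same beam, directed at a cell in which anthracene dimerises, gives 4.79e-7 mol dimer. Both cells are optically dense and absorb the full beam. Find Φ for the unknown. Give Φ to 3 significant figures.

Photons absorbed by the actinometer: 1.95e-6 / 1.22 = 1.598e-6 mol.
Φ(unknown) = 4.79e-7 / 1.598e-6 = 0.300.

Φ = 0.300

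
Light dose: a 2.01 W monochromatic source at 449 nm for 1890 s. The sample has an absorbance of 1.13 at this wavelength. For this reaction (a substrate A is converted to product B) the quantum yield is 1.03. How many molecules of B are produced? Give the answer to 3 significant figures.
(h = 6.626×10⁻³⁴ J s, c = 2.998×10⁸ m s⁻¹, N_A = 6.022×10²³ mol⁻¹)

Photon energy at 449 nm: hc/λ = (6.626×10⁻³⁴)(2.998×10⁸)/(449×10⁻⁹) = 4.424×10⁻¹⁹ J.
Energy delivered: (2.01 W)(1890 s) = 3799 J.
Photons incident: 3799 / 4.424×10⁻¹⁹ = 8.587×10²¹, i.e. 8.587×10²¹/6.022×10²³ = 0.01426 mol.
Fraction absorbed: 1 − 10^(−1.13) = 0.9259.
Photons absorbed: 0.9259 × 0.01426 = 0.01320 mol.
Product: Φ × n_abs = 1.03 × 0.01320 = 0.01360 mol.
As a count: 0.01360 × 6.022×10²³ = 8.19×10²¹.

8.19×10²¹ molecules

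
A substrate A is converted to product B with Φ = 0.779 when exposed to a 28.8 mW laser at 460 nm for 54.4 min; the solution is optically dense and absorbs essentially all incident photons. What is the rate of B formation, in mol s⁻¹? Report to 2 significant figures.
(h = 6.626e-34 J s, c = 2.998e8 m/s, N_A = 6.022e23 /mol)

8.6e-8 mol s⁻¹

Photon energy at 460 nm: hc/λ = (6.626e-34)(2.998e8)/(460e-9) = 4.318e-19 J.
Energy delivered: (28.8 mW)(3264 s) = 94.00 J.
Photons incident: 94.00 / 4.318e-19 = 2.177e20, i.e. 2.177e20/6.022e23 = 3.615e-4 mol.
Product formed: 0.779 × 3.615e-4 = 2.816e-4 mol.
Rate: 2.816e-4 / 3264 s = 8.6e-8 mol s⁻¹.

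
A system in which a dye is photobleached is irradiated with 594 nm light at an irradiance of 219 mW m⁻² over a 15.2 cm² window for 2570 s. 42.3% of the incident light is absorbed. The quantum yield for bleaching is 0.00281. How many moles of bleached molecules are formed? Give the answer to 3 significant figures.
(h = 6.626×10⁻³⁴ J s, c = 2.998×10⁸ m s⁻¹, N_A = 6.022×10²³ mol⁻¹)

Photon energy at 594 nm: hc/λ = (6.626×10⁻³⁴)(2.998×10⁸)/(594×10⁻⁹) = 3.344×10⁻¹⁹ J.
Energy delivered: (219 mW m⁻²)(15.2×10⁻⁴ m²)(2570 s) = 0.8555 J.
Photons incident: 0.8555 / 3.344×10⁻¹⁹ = 2.558×10¹⁸, i.e. 2.558×10¹⁸/6.022×10²³ = 4.248×10⁻⁶ mol.
Photons absorbed: 0.423 × 4.248×10⁻⁶ = 1.797×10⁻⁶ mol.
Product: Φ × n_abs = 0.00281 × 1.797×10⁻⁶ = 5.050×10⁻⁹ mol.

5.05×10⁻⁹ mol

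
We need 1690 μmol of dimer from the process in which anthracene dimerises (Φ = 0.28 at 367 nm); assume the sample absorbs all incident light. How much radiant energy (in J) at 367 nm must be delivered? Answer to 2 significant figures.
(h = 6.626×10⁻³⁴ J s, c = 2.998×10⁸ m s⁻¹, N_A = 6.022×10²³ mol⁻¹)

Product: 1690 μmol = 0.00169 mol.
Photons that must be absorbed: 0.00169 / 0.28 = 0.006036 mol.
Photon energy: hc/λ = 5.413×10⁻¹⁹ J; per mole, 3.260×10⁵ J mol⁻¹.
Energy required: 0.006036 × 3.260×10⁵ = 2000 J.

2000 J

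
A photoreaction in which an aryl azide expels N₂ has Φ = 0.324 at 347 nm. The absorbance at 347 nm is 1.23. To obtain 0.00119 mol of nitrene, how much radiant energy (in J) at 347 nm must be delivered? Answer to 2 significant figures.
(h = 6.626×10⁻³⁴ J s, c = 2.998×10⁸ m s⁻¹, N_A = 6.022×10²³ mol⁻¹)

Photons that must be absorbed: 0.00119 / 0.324 = 0.003673 mol.
Fraction absorbed: 1 − 10^(−1.23) = 0.9411.
Incident photons needed: 0.003673 / 0.9411 = 0.003903 mol.
Photon energy: hc/λ = 5.725×10⁻¹⁹ J; per mole, 3.448×10⁵ J mol⁻¹.
Energy required: 0.003903 × 3.448×10⁵ = 1300 J.

1300 J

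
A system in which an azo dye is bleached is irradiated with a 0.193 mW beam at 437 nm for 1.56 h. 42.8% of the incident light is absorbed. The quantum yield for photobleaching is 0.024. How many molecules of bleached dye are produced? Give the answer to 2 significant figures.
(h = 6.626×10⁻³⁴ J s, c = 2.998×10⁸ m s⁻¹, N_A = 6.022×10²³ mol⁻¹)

Photon energy at 437 nm: hc/λ = (6.626×10⁻³⁴)(2.998×10⁸)/(437×10⁻⁹) = 4.546×10⁻¹⁹ J.
Energy delivered: (0.193 mW)(5616 s) = 1.084 J.
Photons incident: 1.084 / 4.546×10⁻¹⁹ = 2.385×10¹⁸, i.e. 2.385×10¹⁸/6.022×10²³ = 3.960×10⁻⁶ mol.
Photons absorbed: 0.428 × 3.960×10⁻⁶ = 1.695×10⁻⁶ mol.
Product: Φ × n_abs = 0.024 × 1.695×10⁻⁶ = 4.068×10⁻⁸ mol.
As a count: 4.068×10⁻⁸ × 6.022×10²³ = 2.4×10¹⁶.

2.4×10¹⁶ molecules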